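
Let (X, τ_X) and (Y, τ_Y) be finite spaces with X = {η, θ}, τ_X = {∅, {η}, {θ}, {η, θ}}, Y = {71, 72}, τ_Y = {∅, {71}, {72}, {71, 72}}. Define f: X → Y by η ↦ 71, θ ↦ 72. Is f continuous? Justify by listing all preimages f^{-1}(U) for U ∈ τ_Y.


f IS continuous.

Compute f^{-1}(U) for each U ∈ τ_Y:
  U = ∅: f^{-1}(U) = ∅ ∈ τ_X ✓.
  U = {71}: f^{-1}(U) = {η} ∈ τ_X ✓.
  U = {72}: f^{-1}(U) = {θ} ∈ τ_X ✓.
  U = {71, 72}: f^{-1}(U) = {η, θ} ∈ τ_X ✓.
Every preimage lies in τ_X, so f IS continuous.


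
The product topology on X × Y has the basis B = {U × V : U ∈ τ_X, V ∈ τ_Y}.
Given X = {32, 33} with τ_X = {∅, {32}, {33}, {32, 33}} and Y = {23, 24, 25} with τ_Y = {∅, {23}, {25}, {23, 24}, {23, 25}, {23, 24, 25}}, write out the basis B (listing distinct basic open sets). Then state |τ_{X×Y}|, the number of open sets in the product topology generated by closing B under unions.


Basis B = {∅ × ∅, {32} × {23}, {32} × {25}, {33} × {23}, {33} × {25}, {32} × {23, 24}, {32} × {23, 25}, {32, 33} × {23}, {32, 33} × {25}, {33} × {23, 24}, {33} × {23, 25}, {32} × {23, 24, 25}, {33} × {23, 24, 25}, {32, 33} × {23, 24}, {32, 33} × {23, 25}, {32, 33} × {23, 24, 25}}; |τ_{X×Y}| = 36.

Enumerate products U × V with U ∈ τ_X, V ∈ τ_Y (deduplicated):
  ∅ × ∅ = {} (∅)
  {32} × {23} = {(32,23)}
  {32} × {25} = {(32,25)}
  {33} × {23} = {(33,23)}
  {33} × {25} = {(33,25)}
  {32} × {23, 24} = {(32,23), (32,24)}
  {32} × {23, 25} = {(32,23), (32,25)}
  {32, 33} × {23} = {(32,23), (33,23)}
  {32, 33} × {25} = {(32,25), (33,25)}
  {33} × {23, 24} = {(33,23), (33,24)}
  {33} × {23, 25} = {(33,23), (33,25)}
  {32} × {23, 24, 25} = {(32,23), (32,24), (32,25)}
  {33} × {23, 24, 25} = {(33,23), (33,24), (33,25)}
  {32, 33} × {23, 24} = {(32,23), (32,24), (33,23), (33,24)}
  {32, 33} × {23, 25} = {(32,23), (32,25), (33,23), (33,25)}
  {32, 33} × {23, 24, 25} = {(32,23), (32,24), (32,25), (33,23), (33,24), (33,25)}
These 16 distinct sets form the basis B.
Close under arbitrary unions to get τ_{X×Y}; counting gives |τ_{X×Y}| = 36.


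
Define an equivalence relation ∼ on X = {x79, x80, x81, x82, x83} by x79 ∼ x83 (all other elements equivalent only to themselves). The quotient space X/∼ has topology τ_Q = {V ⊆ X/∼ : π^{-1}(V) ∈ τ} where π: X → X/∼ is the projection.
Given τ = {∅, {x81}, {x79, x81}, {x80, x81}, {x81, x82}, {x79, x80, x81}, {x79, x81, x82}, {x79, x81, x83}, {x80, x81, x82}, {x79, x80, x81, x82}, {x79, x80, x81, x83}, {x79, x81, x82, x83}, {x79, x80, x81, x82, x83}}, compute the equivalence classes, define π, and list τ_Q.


X/∼ = {[x79=x83], [x80], [x81], [x82]}; |τ_Q| = 9.

Equivalence classes: [x79=x83], [x80], [x81], [x82].
Quotient map π: X → X/∼ sends x79 ↦ [x79=x83], x80 ↦ [x80], x81 ↦ [x81], x82 ↦ [x82], x83 ↦ [x79=x83].
For each subset V ⊆ X/∼, compute π^{-1}(V) ⊆ X and check whether π^{-1}(V) ∈ τ. V is open in τ_Q iff π^{-1}(V) ∈ τ.
  V = {}: π^{-1}(V) = ∅ ∈ τ ✓.
  V = {[x79=x83]}: π^{-1}(V) = {x79, x83} ∉ τ ✗.
  V = {[x80]}: π^{-1}(V) = {x80} ∉ τ ✗.
  V = {[x79=x83], [x80]}: π^{-1}(V) = {x79, x80, x83} ∉ τ ✗.
  V = {[x81]}: π^{-1}(V) = {x81} ∈ τ ✓.
  V = {[x79=x83], [x81]}: π^{-1}(V) = {x79, x81, x83} ∈ τ ✓.
  V = {[x80], [x81]}: π^{-1}(V) = {x80, x81} ∈ τ ✓.
  V = {[x79=x83], [x80], [x81]}: π^{-1}(V) = {x79, x80, x81, x83} ∈ τ ✓.
  V = {[x82]}: π^{-1}(V) = {x82} ∉ τ ✗.
  V = {[x79=x83], [x82]}: π^{-1}(V) = {x79, x82, x83} ∉ τ ✗.
  V = {[x80], [x82]}: π^{-1}(V) = {x80, x82} ∉ τ ✗.
  V = {[x79=x83], [x80], [x82]}: π^{-1}(V) = {x79, x80, x82, x83} ∉ τ ✗.
  V = {[x81], [x82]}: π^{-1}(V) = {x81, x82} ∈ τ ✓.
  V = {[x79=x83], [x81], [x82]}: π^{-1}(V) = {x79, x81, x82, x83} ∈ τ ✓.
  V = {[x80], [x81], [x82]}: π^{-1}(V) = {x80, x81, x82} ∈ τ ✓.
  V = {[x79=x83], [x80], [x81], [x82]}: π^{-1}(V) = {x79, x80, x81, x82, x83} ∈ τ ✓.
Open sets in the quotient: τ_Q = {{}, {[x81]}, {[x79=x83], [x81]}, {[x80], [x81]}, {[x79=x83], [x80], [x81]}, {[x81], [x82]}, {[x79=x83], [x81], [x82]}, {[x80], [x81], [x82]}, {[x79=x83], [x80], [x81], [x82]}} (9 elements).


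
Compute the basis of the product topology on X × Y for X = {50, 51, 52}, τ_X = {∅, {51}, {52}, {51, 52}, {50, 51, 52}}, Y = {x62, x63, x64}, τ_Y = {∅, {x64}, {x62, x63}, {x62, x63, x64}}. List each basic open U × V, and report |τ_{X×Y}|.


Basis B = {∅ × ∅, {51} × {x64}, {52} × {x64}, {51} × {x62, x63}, {51, 52} × {x64}, {52} × {x62, x63}, {50, 51, 52} × {x64}, {51} × {x62, x63, x64}, {52} × {x62, x63, x64}, {51, 52} × {x62, x63}, {50, 51, 52} × {x62, x63}, {51, 52} × {x62, x63, x64}, {50, 51, 52} × {x62, x63, x64}}; |τ_{X×Y}| = 25.

Enumerate products U × V with U ∈ τ_X, V ∈ τ_Y (deduplicated):
  ∅ × ∅ = {} (∅)
  {51} × {x64} = {(51,x64)}
  {52} × {x64} = {(52,x64)}
  {51} × {x62, x63} = {(51,x62), (51,x63)}
  {51, 52} × {x64} = {(51,x64), (52,x64)}
  {52} × {x62, x63} = {(52,x62), (52,x63)}
  {50, 51, 52} × {x64} = {(50,x64), (51,x64), (52,x64)}
  {51} × {x62, x63, x64} = {(51,x62), (51,x63), (51,x64)}
  {52} × {x62, x63, x64} = {(52,x62), (52,x63), (52,x64)}
  {51, 52} × {x62, x63} = {(51,x62), (51,x63), (52,x62), (52,x63)}
  {50, 51, 52} × {x62, x63} = {(50,x62), (50,x63), (51,x62), (51,x63), (52,x62), (52,x63)}
  {51, 52} × {x62, x63, x64} = {(51,x62), (51,x63), (51,x64), (52,x62), (52,x63), (52,x64)}
  {50, 51, 52} × {x62, x63, x64} = {(50,x62), (50,x63), (50,x64), (51,x62), (51,x63), (51,x64), (52,x62), (52,x63), (52,x64)}
These 13 distinct sets form the basis B.
Close under arbitrary unions to get τ_{X×Y}; counting gives |τ_{X×Y}| = 25.


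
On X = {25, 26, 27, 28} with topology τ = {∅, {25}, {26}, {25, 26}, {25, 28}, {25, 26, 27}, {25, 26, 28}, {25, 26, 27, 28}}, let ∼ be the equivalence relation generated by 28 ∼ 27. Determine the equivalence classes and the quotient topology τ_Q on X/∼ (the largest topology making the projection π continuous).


X/∼ = {[25], [26], [27=28]}; |τ_Q| = 5.

Equivalence classes: [25], [26], [27=28].
Quotient map π: X → X/∼ sends 25 ↦ [25], 26 ↦ [26], 27 ↦ [27=28], 28 ↦ [27=28].
For each subset V ⊆ X/∼, compute π^{-1}(V) ⊆ X and check whether π^{-1}(V) ∈ τ. V is open in τ_Q iff π^{-1}(V) ∈ τ.
  V = {}: π^{-1}(V) = ∅ ∈ τ ✓.
  V = {[25]}: π^{-1}(V) = {25} ∈ τ ✓.
  V = {[26]}: π^{-1}(V) = {26} ∈ τ ✓.
  V = {[25], [26]}: π^{-1}(V) = {25, 26} ∈ τ ✓.
  V = {[27=28]}: π^{-1}(V) = {27, 28} ∉ τ ✗.
  V = {[25], [27=28]}: π^{-1}(V) = {25, 27, 28} ∉ τ ✗.
  V = {[26], [27=28]}: π^{-1}(V) = {26, 27, 28} ∉ τ ✗.
  V = {[25], [26], [27=28]}: π^{-1}(V) = {25, 26, 27, 28} ∈ τ ✓.
Open sets in the quotient: τ_Q = {{}, {[25]}, {[26]}, {[25], [26]}, {[25], [26], [27=28]}} (5 elements).


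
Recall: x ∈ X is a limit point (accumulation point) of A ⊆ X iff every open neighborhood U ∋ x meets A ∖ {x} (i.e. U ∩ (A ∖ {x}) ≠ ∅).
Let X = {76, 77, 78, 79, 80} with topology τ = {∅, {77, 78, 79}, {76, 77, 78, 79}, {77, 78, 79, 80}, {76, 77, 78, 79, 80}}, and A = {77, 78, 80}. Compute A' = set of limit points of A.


A' = {76, 77, 78, 79, 80}

For each x ∈ X, list the open sets U ∈ τ with x ∈ U, then check whether U ∩ (A ∖ {x}) ≠ ∅ for every such U.
  x = 76: opens ∋ x are {76, 77, 78, 79}, {76, 77, 78, 79, 80}; each meets A ∖ {76}, so x IS a limit point.
  x = 77: opens ∋ x are {77, 78, 79}, {76, 77, 78, 79}, {77, 78, 79, 80}, {76, 77, 78, 79, 80}; each meets A ∖ {77}, so x IS a limit point.
  x = 78: opens ∋ x are {77, 78, 79}, {76, 77, 78, 79}, {77, 78, 79, 80}, {76, 77, 78, 79, 80}; each meets A ∖ {78}, so x IS a limit point.
  x = 79: opens ∋ x are {77, 78, 79}, {76, 77, 78, 79}, {77, 78, 79, 80}, {76, 77, 78, 79, 80}; each meets A ∖ {79}, so x IS a limit point.
  x = 80: opens ∋ x are {77, 78, 79, 80}, {76, 77, 78, 79, 80}; each meets A ∖ {80}, so x IS a limit point.
Collecting: A' = {76, 77, 78, 79, 80}.


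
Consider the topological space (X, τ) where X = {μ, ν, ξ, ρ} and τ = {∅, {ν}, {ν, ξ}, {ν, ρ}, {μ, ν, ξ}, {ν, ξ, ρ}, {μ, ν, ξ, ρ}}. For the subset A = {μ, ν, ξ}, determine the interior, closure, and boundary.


int(A) = {μ, ν, ξ}, cl(A) = {μ, ν, ξ, ρ}, ∂A = {ρ}.

Closed sets in (X, τ) are complements of opens:
  closed(X, τ) = {∅, {μ}, {ρ}, {μ, ξ}, {μ, ρ}, {μ, ξ, ρ}, {μ, ν, ξ, ρ}}.
int(A) = ⋃ {U ∈ τ : U ⊆ A}. Opens contained in A: ∅, {ν}, {ν, ξ}, {μ, ν, ξ}.
Taking the union of these: int(A) = {μ, ν, ξ}.
cl(A) = ⋂ {C closed : A ⊆ C}. Closed sets containing A: {μ, ν, ξ, ρ}.
Intersecting these: cl(A) = {μ, ν, ξ, ρ}.
∂A = cl(A) ∖ int(A) = {μ, ν, ξ, ρ} ∖ {μ, ν, ξ} = {ρ}.


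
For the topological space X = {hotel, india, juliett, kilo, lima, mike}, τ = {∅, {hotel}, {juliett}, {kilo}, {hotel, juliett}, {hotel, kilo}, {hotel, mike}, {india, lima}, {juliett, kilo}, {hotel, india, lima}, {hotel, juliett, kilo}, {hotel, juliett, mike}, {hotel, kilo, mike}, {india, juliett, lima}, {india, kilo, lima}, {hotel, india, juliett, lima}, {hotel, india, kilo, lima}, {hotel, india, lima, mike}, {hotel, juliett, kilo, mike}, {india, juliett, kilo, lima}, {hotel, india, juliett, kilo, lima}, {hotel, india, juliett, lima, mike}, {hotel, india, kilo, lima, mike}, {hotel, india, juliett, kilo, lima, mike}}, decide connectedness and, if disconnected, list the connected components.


(X, τ) is disconnected; components = [{juliett}, {kilo}, {hotel, mike}, {india, lima}].

Find clopen sets (U ∈ τ with X ∖ U ∈ τ):
  U = ∅, X ∖ U = {hotel, india, juliett, kilo, lima, mike} — both open, so U is clopen.
  U = {juliett}, X ∖ U = {hotel, india, kilo, lima, mike} — both open, so U is clopen.
  U = {kilo}, X ∖ U = {hotel, india, juliett, lima, mike} — both open, so U is clopen.
  U = {hotel, mike}, X ∖ U = {india, juliett, kilo, lima} — both open, so U is clopen.
  U = {india, lima}, X ∖ U = {hotel, juliett, kilo, mike} — both open, so U is clopen.
  U = {juliett, kilo}, X ∖ U = {hotel, india, lima, mike} — both open, so U is clopen.
  U = {hotel, juliett, mike}, X ∖ U = {india, kilo, lima} — both open, so U is clopen.
  U = {hotel, kilo, mike}, X ∖ U = {india, juliett, lima} — both open, so U is clopen.
  U = {india, juliett, lima}, X ∖ U = {hotel, kilo, mike} — both open, so U is clopen.
  U = {india, kilo, lima}, X ∖ U = {hotel, juliett, mike} — both open, so U is clopen.
  U = {hotel, india, lima, mike}, X ∖ U = {juliett, kilo} — both open, so U is clopen.
  U = {hotel, juliett, kilo, mike}, X ∖ U = {india, lima} — both open, so U is clopen.
  U = {india, juliett, kilo, lima}, X ∖ U = {hotel, mike} — both open, so U is clopen.
  U = {hotel, india, juliett, lima, mike}, X ∖ U = {kilo} — both open, so U is clopen.
  U = {hotel, india, kilo, lima, mike}, X ∖ U = {juliett} — both open, so U is clopen.
  U = {hotel, india, juliett, kilo, lima, mike}, X ∖ U = ∅ — both open, so U is clopen.
Nontrivial clopen(s) exist: e.g. {hotel, india, juliett, lima, mike}. So (X, τ) is disconnected.
Compute connected components by grouping points that agree on all clopens:
  component: {juliett}
  component: {kilo}
  component: {hotel, mike}
  component: {india, lima}


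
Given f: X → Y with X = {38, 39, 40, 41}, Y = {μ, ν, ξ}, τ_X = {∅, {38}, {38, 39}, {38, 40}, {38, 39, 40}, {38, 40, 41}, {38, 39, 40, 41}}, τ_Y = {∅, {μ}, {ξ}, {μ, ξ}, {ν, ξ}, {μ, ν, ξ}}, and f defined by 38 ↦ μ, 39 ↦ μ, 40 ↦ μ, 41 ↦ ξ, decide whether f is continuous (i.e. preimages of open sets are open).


f is NOT continuous.

Compute f^{-1}(U) for each U ∈ τ_Y:
  U = ∅: f^{-1}(U) = ∅ ∈ τ_X ✓.
  U = {μ}: f^{-1}(U) = {38, 39, 40} ∈ τ_X ✓.
  U = {ξ}: f^{-1}(U) = {41} ∉ τ_X ✗.
  U = {μ, ξ}: f^{-1}(U) = {38, 39, 40, 41} ∈ τ_X ✓.
  U = {ν, ξ}: f^{-1}(U) = {41} ∉ τ_X ✗.
  U = {μ, ν, ξ}: f^{-1}(U) = {38, 39, 40, 41} ∈ τ_X ✓.
Found U = {ξ} with f^{-1}(U) = {41} not in τ_X. Therefore f is NOT continuous.


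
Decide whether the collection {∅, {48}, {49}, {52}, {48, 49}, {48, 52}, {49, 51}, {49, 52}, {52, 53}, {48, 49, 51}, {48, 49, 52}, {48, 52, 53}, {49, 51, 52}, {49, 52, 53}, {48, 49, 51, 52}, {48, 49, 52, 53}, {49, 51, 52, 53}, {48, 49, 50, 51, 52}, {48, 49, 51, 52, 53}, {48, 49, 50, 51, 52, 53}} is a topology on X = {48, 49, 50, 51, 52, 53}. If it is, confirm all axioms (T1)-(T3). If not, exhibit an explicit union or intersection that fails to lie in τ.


τ IS a topology on X.

Axiom (T1): ∅ ∈ τ? Yes; X ∈ τ? Yes.
Axiom (T2/T3): check pairwise unions and intersections of members of τ.
All pairwise intersections and unions checked — each lies in τ. Therefore τ satisfies (T1), (T2), (T3): it IS a topology on X.


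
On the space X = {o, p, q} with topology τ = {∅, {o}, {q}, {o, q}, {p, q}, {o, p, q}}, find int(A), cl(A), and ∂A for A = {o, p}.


int(A) = {o}, cl(A) = {o, p}, ∂A = {p}.

Closed sets in (X, τ) are complements of opens:
  closed(X, τ) = {∅, {o}, {p}, {o, p}, {p, q}, {o, p, q}}.
int(A) = ⋃ {U ∈ τ : U ⊆ A}. Opens contained in A: ∅, {o}.
Taking the union of these: int(A) = {o}.
cl(A) = ⋂ {C closed : A ⊆ C}. Closed sets containing A: {o, p}, {o, p, q}.
Intersecting these: cl(A) = {o, p}.
∂A = cl(A) ∖ int(A) = {o, p} ∖ {o} = {p}.


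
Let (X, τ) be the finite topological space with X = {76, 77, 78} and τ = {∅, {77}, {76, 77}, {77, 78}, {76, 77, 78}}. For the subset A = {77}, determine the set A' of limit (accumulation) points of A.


A' = {76, 78}

For each x ∈ X, list the open sets U ∈ τ with x ∈ U, then check whether U ∩ (A ∖ {x}) ≠ ∅ for every such U.
  x = 76: opens ∋ x are {76, 77}, {76, 77, 78}; each meets A ∖ {76}, so x IS a limit point.
  x = 77: open {77} ∋ x has {77} ∩ (A ∖ {77}) = ∅, so x is NOT a limit point.
  x = 78: opens ∋ x are {77, 78}, {76, 77, 78}; each meets A ∖ {78}, so x IS a limit point.
Collecting: A' = {76, 78}.


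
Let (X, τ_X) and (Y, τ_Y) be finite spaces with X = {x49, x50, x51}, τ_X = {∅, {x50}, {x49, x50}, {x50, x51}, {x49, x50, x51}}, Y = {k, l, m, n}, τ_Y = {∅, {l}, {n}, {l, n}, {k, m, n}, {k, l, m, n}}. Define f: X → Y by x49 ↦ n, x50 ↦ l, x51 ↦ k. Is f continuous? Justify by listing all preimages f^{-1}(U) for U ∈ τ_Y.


f is NOT continuous.

Compute f^{-1}(U) for each U ∈ τ_Y:
  U = ∅: f^{-1}(U) = ∅ ∈ τ_X ✓.
  U = {l}: f^{-1}(U) = {x50} ∈ τ_X ✓.
  U = {n}: f^{-1}(U) = {x49} ∉ τ_X ✗.
  U = {l, n}: f^{-1}(U) = {x49, x50} ∈ τ_X ✓.
  U = {k, m, n}: f^{-1}(U) = {x49, x51} ∉ τ_X ✗.
  U = {k, l, m, n}: f^{-1}(U) = {x49, x50, x51} ∈ τ_X ✓.
Found U = {n} with f^{-1}(U) = {x49} not in τ_X. Therefore f is NOT continuous.


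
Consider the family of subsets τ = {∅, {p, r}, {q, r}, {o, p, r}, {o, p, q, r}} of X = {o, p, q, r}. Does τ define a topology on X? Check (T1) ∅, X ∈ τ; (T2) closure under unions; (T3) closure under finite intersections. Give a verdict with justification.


τ is NOT a topology on X.

Axiom (T1): ∅ ∈ τ? Yes; X ∈ τ? Yes.
Axiom (T2/T3): check pairwise unions and intersections of members of τ.
Counterexample for (T3): {p, r} ∩ {q, r} = {r} ∉ τ. Therefore τ is NOT a topology.


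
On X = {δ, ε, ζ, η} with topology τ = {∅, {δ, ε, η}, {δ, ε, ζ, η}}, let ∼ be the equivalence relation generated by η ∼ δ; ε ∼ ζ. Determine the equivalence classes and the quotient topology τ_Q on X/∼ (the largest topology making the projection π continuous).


X/∼ = {[δ=η], [ε=ζ]}; |τ_Q| = 2.

Equivalence classes: [δ=η], [ε=ζ].
Quotient map π: X → X/∼ sends δ ↦ [δ=η], ε ↦ [ε=ζ], ζ ↦ [ε=ζ], η ↦ [δ=η].
For each subset V ⊆ X/∼, compute π^{-1}(V) ⊆ X and check whether π^{-1}(V) ∈ τ. V is open in τ_Q iff π^{-1}(V) ∈ τ.
  V = {}: π^{-1}(V) = ∅ ∈ τ ✓.
  V = {[δ=η]}: π^{-1}(V) = {δ, η} ∉ τ ✗.
  V = {[ε=ζ]}: π^{-1}(V) = {ε, ζ} ∉ τ ✗.
  V = {[δ=η], [ε=ζ]}: π^{-1}(V) = {δ, ε, ζ, η} ∈ τ ✓.
Open sets in the quotient: τ_Q = {{}, {[δ=η], [ε=ζ]}} (2 elements).


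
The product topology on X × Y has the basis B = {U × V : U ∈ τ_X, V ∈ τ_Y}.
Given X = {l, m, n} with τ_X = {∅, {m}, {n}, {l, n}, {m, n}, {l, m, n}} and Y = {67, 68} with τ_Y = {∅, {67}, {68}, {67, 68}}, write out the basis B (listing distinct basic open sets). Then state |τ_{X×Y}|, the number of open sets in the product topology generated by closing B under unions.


Basis B = {∅ × ∅, {m} × {67}, {m} × {68}, {n} × {67}, {n} × {68}, {l, n} × {67}, {l, n} × {68}, {m} × {67, 68}, {m, n} × {67}, {m, n} × {68}, {n} × {67, 68}, {l, m, n} × {67}, {l, m, n} × {68}, {l, n} × {67, 68}, {m, n} × {67, 68}, {l, m, n} × {67, 68}}; |τ_{X×Y}| = 36.

Enumerate products U × V with U ∈ τ_X, V ∈ τ_Y (deduplicated):
  ∅ × ∅ = {} (∅)
  {m} × {67} = {(m,67)}
  {m} × {68} = {(m,68)}
  {n} × {67} = {(n,67)}
  {n} × {68} = {(n,68)}
  {l, n} × {67} = {(l,67), (n,67)}
  {l, n} × {68} = {(l,68), (n,68)}
  {m} × {67, 68} = {(m,67), (m,68)}
  {m, n} × {67} = {(m,67), (n,67)}
  {m, n} × {68} = {(m,68), (n,68)}
  {n} × {67, 68} = {(n,67), (n,68)}
  {l, m, n} × {67} = {(l,67), (m,67), (n,67)}
  {l, m, n} × {68} = {(l,68), (m,68), (n,68)}
  {l, n} × {67, 68} = {(l,67), (l,68), (n,67), (n,68)}
  {m, n} × {67, 68} = {(m,67), (m,68), (n,67), (n,68)}
  {l, m, n} × {67, 68} = {(l,67), (l,68), (m,67), (m,68), (n,67), (n,68)}
These 16 distinct sets form the basis B.
Close under arbitrary unions to get τ_{X×Y}; counting gives |τ_{X×Y}| = 36.


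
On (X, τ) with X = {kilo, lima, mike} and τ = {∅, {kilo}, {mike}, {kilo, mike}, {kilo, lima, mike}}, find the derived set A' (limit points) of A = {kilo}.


A' = {lima}

For each x ∈ X, list the open sets U ∈ τ with x ∈ U, then check whether U ∩ (A ∖ {x}) ≠ ∅ for every such U.
  x = kilo: open {kilo} ∋ x has {kilo} ∩ (A ∖ {kilo}) = ∅, so x is NOT a limit point.
  x = lima: opens ∋ x are {kilo, lima, mike}; each meets A ∖ {lima}, so x IS a limit point.
  x = mike: open {mike} ∋ x has {mike} ∩ (A ∖ {mike}) = ∅, so x is NOT a limit point.
Collecting: A' = {lima}.


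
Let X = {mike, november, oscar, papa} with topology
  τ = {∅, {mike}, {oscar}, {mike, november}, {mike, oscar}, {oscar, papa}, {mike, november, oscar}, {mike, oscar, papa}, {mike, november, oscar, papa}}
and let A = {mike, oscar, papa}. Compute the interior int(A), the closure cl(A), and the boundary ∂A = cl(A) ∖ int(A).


int(A) = {mike, oscar, papa}, cl(A) = {mike, november, oscar, papa}, ∂A = {november}.

Closed sets in (X, τ) are complements of opens:
  closed(X, τ) = {∅, {november}, {papa}, {mike, november}, {november, papa}, {oscar, papa}, {mike, november, papa}, {november, oscar, papa}, {mike, november, oscar, papa}}.
int(A) = ⋃ {U ∈ τ : U ⊆ A}. Opens contained in A: ∅, {mike}, {oscar}, {mike, oscar}, {oscar, papa}, {mike, oscar, papa}.
Taking the union of these: int(A) = {mike, oscar, papa}.
cl(A) = ⋂ {C closed : A ⊆ C}. Closed sets containing A: {mike, november, oscar, papa}.
Intersecting these: cl(A) = {mike, november, oscar, papa}.
∂A = cl(A) ∖ int(A) = {mike, november, oscar, papa} ∖ {mike, oscar, papa} = {november}.


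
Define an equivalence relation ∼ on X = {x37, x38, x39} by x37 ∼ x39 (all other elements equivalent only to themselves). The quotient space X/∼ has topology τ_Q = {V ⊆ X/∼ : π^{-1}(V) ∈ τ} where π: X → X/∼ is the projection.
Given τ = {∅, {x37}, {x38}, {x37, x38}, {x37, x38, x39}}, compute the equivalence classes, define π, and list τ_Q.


X/∼ = {[x37=x39], [x38]}; |τ_Q| = 3.

Equivalence classes: [x37=x39], [x38].
Quotient map π: X → X/∼ sends x37 ↦ [x37=x39], x38 ↦ [x38], x39 ↦ [x37=x39].
For each subset V ⊆ X/∼, compute π^{-1}(V) ⊆ X and check whether π^{-1}(V) ∈ τ. V is open in τ_Q iff π^{-1}(V) ∈ τ.
  V = {}: π^{-1}(V) = ∅ ∈ τ ✓.
  V = {[x37=x39]}: π^{-1}(V) = {x37, x39} ∉ τ ✗.
  V = {[x38]}: π^{-1}(V) = {x38} ∈ τ ✓.
  V = {[x37=x39], [x38]}: π^{-1}(V) = {x37, x38, x39} ∈ τ ✓.
Open sets in the quotient: τ_Q = {{}, {[x38]}, {[x37=x39], [x38]}} (3 elements).


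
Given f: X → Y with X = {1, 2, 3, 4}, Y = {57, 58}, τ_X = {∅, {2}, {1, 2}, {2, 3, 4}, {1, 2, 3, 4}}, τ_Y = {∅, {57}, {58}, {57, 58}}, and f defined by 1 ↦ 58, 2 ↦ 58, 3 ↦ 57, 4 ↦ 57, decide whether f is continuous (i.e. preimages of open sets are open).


f is NOT continuous.

Compute f^{-1}(U) for each U ∈ τ_Y:
  U = ∅: f^{-1}(U) = ∅ ∈ τ_X ✓.
  U = {57}: f^{-1}(U) = {3, 4} ∉ τ_X ✗.
  U = {58}: f^{-1}(U) = {1, 2} ∈ τ_X ✓.
  U = {57, 58}: f^{-1}(U) = {1, 2, 3, 4} ∈ τ_X ✓.
Found U = {57} with f^{-1}(U) = {3, 4} not in τ_X. Therefore f is NOT continuous.


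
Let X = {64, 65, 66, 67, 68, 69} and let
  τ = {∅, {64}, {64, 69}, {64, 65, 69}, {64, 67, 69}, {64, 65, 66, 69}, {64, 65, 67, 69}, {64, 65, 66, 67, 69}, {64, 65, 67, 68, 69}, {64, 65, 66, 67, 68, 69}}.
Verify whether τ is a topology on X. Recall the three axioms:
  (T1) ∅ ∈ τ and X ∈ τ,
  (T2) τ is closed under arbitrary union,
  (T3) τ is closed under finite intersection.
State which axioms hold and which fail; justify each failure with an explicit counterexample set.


τ IS a topology on X.

Axiom (T1): ∅ ∈ τ? Yes; X ∈ τ? Yes.
Axiom (T2/T3): check pairwise unions and intersections of members of τ.
All pairwise intersections and unions checked — each lies in τ. Therefore τ satisfies (T1), (T2), (T3): it IS a topology on X.


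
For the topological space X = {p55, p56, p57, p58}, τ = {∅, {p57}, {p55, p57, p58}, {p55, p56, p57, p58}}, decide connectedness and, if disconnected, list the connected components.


(X, τ) is connected.

Find clopen sets (U ∈ τ with X ∖ U ∈ τ):
  U = ∅, X ∖ U = {p55, p56, p57, p58} — both open, so U is clopen.
  U = {p55, p56, p57, p58}, X ∖ U = ∅ — both open, so U is clopen.
Only trivial clopens (∅ and X) exist, so (X, τ) is connected.
Compute connected components by grouping points that agree on all clopens:
  component: {p55, p56, p57, p58}


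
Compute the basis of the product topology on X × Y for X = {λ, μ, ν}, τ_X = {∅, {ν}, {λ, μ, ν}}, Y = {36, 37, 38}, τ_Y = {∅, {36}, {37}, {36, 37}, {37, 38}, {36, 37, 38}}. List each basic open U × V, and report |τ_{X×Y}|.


Basis B = {∅ × ∅, {ν} × {36}, {ν} × {37}, {ν} × {36, 37}, {ν} × {37, 38}, {λ, μ, ν} × {36}, {λ, μ, ν} × {37}, {ν} × {36, 37, 38}, {λ, μ, ν} × {36, 37}, {λ, μ, ν} × {37, 38}, {λ, μ, ν} × {36, 37, 38}}; |τ_{X×Y}| = 18.

Enumerate products U × V with U ∈ τ_X, V ∈ τ_Y (deduplicated):
  ∅ × ∅ = {} (∅)
  {ν} × {36} = {(ν,36)}
  {ν} × {37} = {(ν,37)}
  {ν} × {36, 37} = {(ν,36), (ν,37)}
  {ν} × {37, 38} = {(ν,37), (ν,38)}
  {λ, μ, ν} × {36} = {(λ,36), (μ,36), (ν,36)}
  {λ, μ, ν} × {37} = {(λ,37), (μ,37), (ν,37)}
  {ν} × {36, 37, 38} = {(ν,36), (ν,37), (ν,38)}
  {λ, μ, ν} × {36, 37} = {(λ,36), (λ,37), (μ,36), (μ,37), (ν,36), (ν,37)}
  {λ, μ, ν} × {37, 38} = {(λ,37), (λ,38), (μ,37), (μ,38), (ν,37), (ν,38)}
  {λ, μ, ν} × {36, 37, 38} = {(λ,36), (λ,37), (λ,38), (μ,36), (μ,37), (μ,38), (ν,36), (ν,37), (ν,38)}
These 11 distinct sets form the basis B.
Close under arbitrary unions to get τ_{X×Y}; counting gives |τ_{X×Y}| = 18.


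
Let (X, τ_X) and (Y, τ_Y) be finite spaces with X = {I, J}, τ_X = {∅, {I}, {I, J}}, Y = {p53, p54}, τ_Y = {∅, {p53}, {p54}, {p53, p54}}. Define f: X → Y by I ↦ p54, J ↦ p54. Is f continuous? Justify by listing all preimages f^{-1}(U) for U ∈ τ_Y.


f IS continuous.

Compute f^{-1}(U) for each U ∈ τ_Y:
  U = ∅: f^{-1}(U) = ∅ ∈ τ_X ✓.
  U = {p53}: f^{-1}(U) = ∅ ∈ τ_X ✓.
  U = {p54}: f^{-1}(U) = {I, J} ∈ τ_X ✓.
  U = {p53, p54}: f^{-1}(U) = {I, J} ∈ τ_X ✓.
Every preimage lies in τ_X, so f IS continuous.


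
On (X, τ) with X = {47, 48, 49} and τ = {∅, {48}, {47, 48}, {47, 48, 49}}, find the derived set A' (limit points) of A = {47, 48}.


A' = {47, 49}

For each x ∈ X, list the open sets U ∈ τ with x ∈ U, then check whether U ∩ (A ∖ {x}) ≠ ∅ for every such U.
  x = 47: opens ∋ x are {47, 48}, {47, 48, 49}; each meets A ∖ {47}, so x IS a limit point.
  x = 48: open {48} ∋ x has {48} ∩ (A ∖ {48}) = ∅, so x is NOT a limit point.
  x = 49: opens ∋ x are {47, 48, 49}; each meets A ∖ {49}, so x IS a limit point.
Collecting: A' = {47, 49}.


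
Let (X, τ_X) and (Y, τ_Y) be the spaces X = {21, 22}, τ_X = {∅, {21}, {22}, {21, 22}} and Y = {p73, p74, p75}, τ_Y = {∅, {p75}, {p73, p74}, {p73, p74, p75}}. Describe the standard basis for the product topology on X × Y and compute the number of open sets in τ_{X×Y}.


Basis B = {∅ × ∅, {21} × {p75}, {22} × {p75}, {21} × {p73, p74}, {21, 22} × {p75}, {22} × {p73, p74}, {21} × {p73, p74, p75}, {22} × {p73, p74, p75}, {21, 22} × {p73, p74}, {21, 22} × {p73, p74, p75}}; |τ_{X×Y}| = 16.

Enumerate products U × V with U ∈ τ_X, V ∈ τ_Y (deduplicated):
  ∅ × ∅ = {} (∅)
  {21} × {p75} = {(21,p75)}
  {22} × {p75} = {(22,p75)}
  {21} × {p73, p74} = {(21,p73), (21,p74)}
  {21, 22} × {p75} = {(21,p75), (22,p75)}
  {22} × {p73, p74} = {(22,p73), (22,p74)}
  {21} × {p73, p74, p75} = {(21,p73), (21,p74), (21,p75)}
  {22} × {p73, p74, p75} = {(22,p73), (22,p74), (22,p75)}
  {21, 22} × {p73, p74} = {(21,p73), (21,p74), (22,p73), (22,p74)}
  {21, 22} × {p73, p74, p75} = {(21,p73), (21,p74), (21,p75), (22,p73), (22,p74), (22,p75)}
These 10 distinct sets form the basis B.
Close under arbitrary unions to get τ_{X×Y}; counting gives |τ_{X×Y}| = 16.


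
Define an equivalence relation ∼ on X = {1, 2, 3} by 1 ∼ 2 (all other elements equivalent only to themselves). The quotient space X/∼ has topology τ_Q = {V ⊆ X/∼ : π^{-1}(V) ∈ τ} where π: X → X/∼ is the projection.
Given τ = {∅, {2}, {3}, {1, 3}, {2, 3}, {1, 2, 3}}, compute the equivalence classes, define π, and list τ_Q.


X/∼ = {[1=2], [3]}; |τ_Q| = 3.

Equivalence classes: [1=2], [3].
Quotient map π: X → X/∼ sends 1 ↦ [1=2], 2 ↦ [1=2], 3 ↦ [3].
For each subset V ⊆ X/∼, compute π^{-1}(V) ⊆ X and check whether π^{-1}(V) ∈ τ. V is open in τ_Q iff π^{-1}(V) ∈ τ.
  V = {}: π^{-1}(V) = ∅ ∈ τ ✓.
  V = {[1=2]}: π^{-1}(V) = {1, 2} ∉ τ ✗.
  V = {[3]}: π^{-1}(V) = {3} ∈ τ ✓.
  V = {[1=2], [3]}: π^{-1}(V) = {1, 2, 3} ∈ τ ✓.
Open sets in the quotient: τ_Q = {{}, {[3]}, {[1=2], [3]}} (3 elements).


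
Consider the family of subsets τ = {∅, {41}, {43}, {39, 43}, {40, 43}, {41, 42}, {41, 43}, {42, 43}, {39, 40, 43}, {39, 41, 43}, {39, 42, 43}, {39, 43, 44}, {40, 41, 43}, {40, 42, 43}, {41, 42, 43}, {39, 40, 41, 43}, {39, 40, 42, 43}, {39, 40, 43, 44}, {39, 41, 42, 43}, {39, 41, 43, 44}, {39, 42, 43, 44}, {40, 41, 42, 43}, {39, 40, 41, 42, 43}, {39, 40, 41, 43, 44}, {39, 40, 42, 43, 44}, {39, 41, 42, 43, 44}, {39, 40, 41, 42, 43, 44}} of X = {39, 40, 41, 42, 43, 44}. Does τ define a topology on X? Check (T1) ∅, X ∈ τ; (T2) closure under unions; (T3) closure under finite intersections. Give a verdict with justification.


τ is NOT a topology on X.

Axiom (T1): ∅ ∈ τ? Yes; X ∈ τ? Yes.
Axiom (T2/T3): check pairwise unions and intersections of members of τ.
Counterexample for (T3): {41, 42} ∩ {42, 43} = {42} ∉ τ. Therefore τ is NOT a topology.


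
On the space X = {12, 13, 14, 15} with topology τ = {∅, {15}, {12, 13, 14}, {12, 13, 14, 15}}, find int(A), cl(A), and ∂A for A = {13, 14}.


int(A) = ∅, cl(A) = {12, 13, 14}, ∂A = {12, 13, 14}.

Closed sets in (X, τ) are complements of opens:
  closed(X, τ) = {∅, {15}, {12, 13, 14}, {12, 13, 14, 15}}.
int(A) = ⋃ {U ∈ τ : U ⊆ A}. Opens contained in A: ∅.
Taking the union of these: int(A) = ∅.
cl(A) = ⋂ {C closed : A ⊆ C}. Closed sets containing A: {12, 13, 14}, {12, 13, 14, 15}.
Intersecting these: cl(A) = {12, 13, 14}.
∂A = cl(A) ∖ int(A) = {12, 13, 14} ∖ ∅ = {12, 13, 14}.


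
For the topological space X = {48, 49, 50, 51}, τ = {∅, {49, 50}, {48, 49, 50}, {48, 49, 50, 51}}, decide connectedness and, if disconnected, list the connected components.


(X, τ) is connected.

Find clopen sets (U ∈ τ with X ∖ U ∈ τ):
  U = ∅, X ∖ U = {48, 49, 50, 51} — both open, so U is clopen.
  U = {48, 49, 50, 51}, X ∖ U = ∅ — both open, so U is clopen.
Only trivial clopens (∅ and X) exist, so (X, τ) is connected.
Compute connected components by grouping points that agree on all clopens:
  component: {48, 49, 50, 51}


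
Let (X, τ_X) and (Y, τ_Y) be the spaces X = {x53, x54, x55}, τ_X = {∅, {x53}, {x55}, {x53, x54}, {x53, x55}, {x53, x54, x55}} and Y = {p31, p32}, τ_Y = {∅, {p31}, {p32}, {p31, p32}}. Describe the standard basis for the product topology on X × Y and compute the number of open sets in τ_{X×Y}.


Basis B = {∅ × ∅, {x53} × {p31}, {x53} × {p32}, {x55} × {p31}, {x55} × {p32}, {x53} × {p31, p32}, {x53, x54} × {p31}, {x53, x55} × {p31}, {x53, x54} × {p32}, {x53, x55} × {p32}, {x55} × {p31, p32}, {x53, x54, x55} × {p31}, {x53, x54, x55} × {p32}, {x53, x54} × {p31, p32}, {x53, x55} × {p31, p32}, {x53, x54, x55} × {p31, p32}}; |τ_{X×Y}| = 36.

Enumerate products U × V with U ∈ τ_X, V ∈ τ_Y (deduplicated):
  ∅ × ∅ = {} (∅)
  {x53} × {p31} = {(x53,p31)}
  {x53} × {p32} = {(x53,p32)}
  {x55} × {p31} = {(x55,p31)}
  {x55} × {p32} = {(x55,p32)}
  {x53} × {p31, p32} = {(x53,p31), (x53,p32)}
  {x53, x54} × {p31} = {(x53,p31), (x54,p31)}
  {x53, x55} × {p31} = {(x53,p31), (x55,p31)}
  {x53, x54} × {p32} = {(x53,p32), (x54,p32)}
  {x53, x55} × {p32} = {(x53,p32), (x55,p32)}
  {x55} × {p31, p32} = {(x55,p31), (x55,p32)}
  {x53, x54, x55} × {p31} = {(x53,p31), (x54,p31), (x55,p31)}
  {x53, x54, x55} × {p32} = {(x53,p32), (x54,p32), (x55,p32)}
  {x53, x54} × {p31, p32} = {(x53,p31), (x53,p32), (x54,p31), (x54,p32)}
  {x53, x55} × {p31, p32} = {(x53,p31), (x53,p32), (x55,p31), (x55,p32)}
  {x53, x54, x55} × {p31, p32} = {(x53,p31), (x53,p32), (x54,p31), (x54,p32), (x55,p31), (x55,p32)}
These 16 distinct sets form the basis B.
Close under arbitrary unions to get τ_{X×Y}; counting gives |τ_{X×Y}| = 36.


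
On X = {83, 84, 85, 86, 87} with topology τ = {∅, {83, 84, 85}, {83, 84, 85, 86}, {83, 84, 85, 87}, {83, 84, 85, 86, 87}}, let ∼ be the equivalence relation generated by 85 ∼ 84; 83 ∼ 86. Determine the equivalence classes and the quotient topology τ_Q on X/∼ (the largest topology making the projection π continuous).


X/∼ = {[83=86], [84=85], [87]}; |τ_Q| = 3.

Equivalence classes: [83=86], [84=85], [87].
Quotient map π: X → X/∼ sends 83 ↦ [83=86], 84 ↦ [84=85], 85 ↦ [84=85], 86 ↦ [83=86], 87 ↦ [87].
For each subset V ⊆ X/∼, compute π^{-1}(V) ⊆ X and check whether π^{-1}(V) ∈ τ. V is open in τ_Q iff π^{-1}(V) ∈ τ.
  V = {}: π^{-1}(V) = ∅ ∈ τ ✓.
  V = {[83=86]}: π^{-1}(V) = {83, 86} ∉ τ ✗.
  V = {[84=85]}: π^{-1}(V) = {84, 85} ∉ τ ✗.
  V = {[83=86], [84=85]}: π^{-1}(V) = {83, 84, 85, 86} ∈ τ ✓.
  V = {[87]}: π^{-1}(V) = {87} ∉ τ ✗.
  V = {[83=86], [87]}: π^{-1}(V) = {83, 86, 87} ∉ τ ✗.
  V = {[84=85], [87]}: π^{-1}(V) = {84, 85, 87} ∉ τ ✗.
  V = {[83=86], [84=85], [87]}: π^{-1}(V) = {83, 84, 85, 86, 87} ∈ τ ✓.
Open sets in the quotient: τ_Q = {{}, {[83=86], [84=85]}, {[83=86], [84=85], [87]}} (3 elements).


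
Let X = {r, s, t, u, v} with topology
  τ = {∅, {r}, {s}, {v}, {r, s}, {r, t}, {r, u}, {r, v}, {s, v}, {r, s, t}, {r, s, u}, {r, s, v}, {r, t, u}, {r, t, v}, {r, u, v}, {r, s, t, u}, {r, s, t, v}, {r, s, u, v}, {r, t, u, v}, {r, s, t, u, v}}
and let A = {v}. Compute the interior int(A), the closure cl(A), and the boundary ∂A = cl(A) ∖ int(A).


int(A) = {v}, cl(A) = {v}, ∂A = ∅.

Closed sets in (X, τ) are complements of opens:
  closed(X, τ) = {∅, {s}, {t}, {u}, {v}, {s, t}, {s, u}, {s, v}, {t, u}, {t, v}, {u, v}, {r, t, u}, {s, t, u}, {s, t, v}, {s, u, v}, {t, u, v}, {r, s, t, u}, {r, t, u, v}, {s, t, u, v}, {r, s, t, u, v}}.
int(A) = ⋃ {U ∈ τ : U ⊆ A}. Opens contained in A: ∅, {v}.
Taking the union of these: int(A) = {v}.
cl(A) = ⋂ {C closed : A ⊆ C}. Closed sets containing A: {v}, {s, v}, {t, v}, {u, v}, {s, t, v}, {s, u, v}, {t, u, v}, {r, t, u, v}, {s, t, u, v}, {r, s, t, u, v}.
Intersecting these: cl(A) = {v}.
∂A = cl(A) ∖ int(A) = {v} ∖ {v} = ∅.


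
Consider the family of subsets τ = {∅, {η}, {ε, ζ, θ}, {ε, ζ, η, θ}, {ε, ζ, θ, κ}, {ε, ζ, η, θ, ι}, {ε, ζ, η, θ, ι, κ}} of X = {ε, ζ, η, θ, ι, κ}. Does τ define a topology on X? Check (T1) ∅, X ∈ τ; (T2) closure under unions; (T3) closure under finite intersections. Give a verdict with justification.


τ is NOT a topology on X.

Axiom (T1): ∅ ∈ τ? Yes; X ∈ τ? Yes.
Axiom (T2/T3): check pairwise unions and intersections of members of τ.
Counterexample for (T2): {η} ∪ {ε, ζ, θ, κ} = {ε, ζ, η, θ, κ} ∉ τ. Therefore τ is NOT a topology.


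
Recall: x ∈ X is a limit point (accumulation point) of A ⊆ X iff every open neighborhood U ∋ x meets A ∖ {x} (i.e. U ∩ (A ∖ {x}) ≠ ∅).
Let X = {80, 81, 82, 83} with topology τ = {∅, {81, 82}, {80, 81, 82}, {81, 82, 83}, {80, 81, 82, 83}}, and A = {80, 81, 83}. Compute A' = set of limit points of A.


A' = {80, 82, 83}

For each x ∈ X, list the open sets U ∈ τ with x ∈ U, then check whether U ∩ (A ∖ {x}) ≠ ∅ for every such U.
  x = 80: opens ∋ x are {80, 81, 82}, {80, 81, 82, 83}; each meets A ∖ {80}, so x IS a limit point.
  x = 81: open {81, 82} ∋ x has {81, 82} ∩ (A ∖ {81}) = ∅, so x is NOT a limit point.
  x = 82: opens ∋ x are {81, 82}, {80, 81, 82}, {81, 82, 83}, {80, 81, 82, 83}; each meets A ∖ {82}, so x IS a limit point.
  x = 83: opens ∋ x are {81, 82, 83}, {80, 81, 82, 83}; each meets A ∖ {83}, so x IS a limit point.
Collecting: A' = {80, 82, 83}.


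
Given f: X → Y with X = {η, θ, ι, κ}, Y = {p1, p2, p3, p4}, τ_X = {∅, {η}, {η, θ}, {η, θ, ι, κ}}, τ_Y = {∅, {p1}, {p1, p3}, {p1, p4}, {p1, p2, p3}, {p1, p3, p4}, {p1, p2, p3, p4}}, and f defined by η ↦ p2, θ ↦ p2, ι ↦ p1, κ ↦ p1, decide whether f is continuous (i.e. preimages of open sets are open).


f is NOT continuous.

Compute f^{-1}(U) for each U ∈ τ_Y:
  U = ∅: f^{-1}(U) = ∅ ∈ τ_X ✓.
  U = {p1}: f^{-1}(U) = {ι, κ} ∉ τ_X ✗.
  U = {p1, p3}: f^{-1}(U) = {ι, κ} ∉ τ_X ✗.
  U = {p1, p4}: f^{-1}(U) = {ι, κ} ∉ τ_X ✗.
  U = {p1, p2, p3}: f^{-1}(U) = {η, θ, ι, κ} ∈ τ_X ✓.
  U = {p1, p3, p4}: f^{-1}(U) = {ι, κ} ∉ τ_X ✗.
  U = {p1, p2, p3, p4}: f^{-1}(U) = {η, θ, ι, κ} ∈ τ_X ✓.
Found U = {p1} with f^{-1}(U) = {ι, κ} not in τ_X. Therefore f is NOT continuous.


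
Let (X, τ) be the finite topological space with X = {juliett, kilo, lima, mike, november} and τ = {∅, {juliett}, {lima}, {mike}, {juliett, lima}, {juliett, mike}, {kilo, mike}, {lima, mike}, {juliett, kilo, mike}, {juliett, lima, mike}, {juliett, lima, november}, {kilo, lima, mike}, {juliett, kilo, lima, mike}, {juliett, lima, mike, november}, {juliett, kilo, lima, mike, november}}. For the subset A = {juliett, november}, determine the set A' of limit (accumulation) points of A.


A' = {november}

For each x ∈ X, list the open sets U ∈ τ with x ∈ U, then check whether U ∩ (A ∖ {x}) ≠ ∅ for every such U.
  x = juliett: open {juliett} ∋ x has {juliett} ∩ (A ∖ {juliett}) = ∅, so x is NOT a limit point.
  x = kilo: open {kilo, mike} ∋ x has {kilo, mike} ∩ (A ∖ {kilo}) = ∅, so x is NOT a limit point.
  x = lima: open {lima} ∋ x has {lima} ∩ (A ∖ {lima}) = ∅, so x is NOT a limit point.
  x = mike: open {mike} ∋ x has {mike} ∩ (A ∖ {mike}) = ∅, so x is NOT a limit point.
  x = november: opens ∋ x are {juliett, lima, november}, {juliett, lima, mike, november}, {juliett, kilo, lima, mike, november}; each meets A ∖ {november}, so x IS a limit point.
Collecting: A' = {november}.


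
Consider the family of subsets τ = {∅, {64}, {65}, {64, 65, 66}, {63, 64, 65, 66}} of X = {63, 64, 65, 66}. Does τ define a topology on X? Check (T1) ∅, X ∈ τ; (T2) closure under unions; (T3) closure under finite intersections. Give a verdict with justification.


τ is NOT a topology on X.

Axiom (T1): ∅ ∈ τ? Yes; X ∈ τ? Yes.
Axiom (T2/T3): check pairwise unions and intersections of members of τ.
Counterexample for (T2): {64} ∪ {65} = {64, 65} ∉ τ. Therefore τ is NOT a topology.


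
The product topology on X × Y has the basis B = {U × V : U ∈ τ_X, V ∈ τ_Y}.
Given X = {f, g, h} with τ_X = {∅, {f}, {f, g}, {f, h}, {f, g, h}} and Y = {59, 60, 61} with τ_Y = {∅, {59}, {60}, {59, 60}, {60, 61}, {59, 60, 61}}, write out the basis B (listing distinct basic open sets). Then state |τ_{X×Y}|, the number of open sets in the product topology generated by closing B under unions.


Basis B = {∅ × ∅, {f} × {59}, {f} × {60}, {f} × {59, 60}, {f, g} × {59}, {f, h} × {59}, {f} × {60, 61}, {f, g} × {60}, {f, h} × {60}, {f} × {59, 60, 61}, {f, g, h} × {59}, {f, g, h} × {60}, {f, g} × {59, 60}, {f, h} × {59, 60}, {f, g} × {60, 61}, {f, h} × {60, 61}, {f, g} × {59, 60, 61}, {f, h} × {59, 60, 61}, {f, g, h} × {59, 60}, {f, g, h} × {60, 61}, {f, g, h} × {59, 60, 61}}; |τ_{X×Y}| = 70.

Enumerate products U × V with U ∈ τ_X, V ∈ τ_Y (deduplicated):
  ∅ × ∅ = {} (∅)
  {f} × {59} = {(f,59)}
  {f} × {60} = {(f,60)}
  {f} × {59, 60} = {(f,59), (f,60)}
  {f, g} × {59} = {(f,59), (g,59)}
  {f, h} × {59} = {(f,59), (h,59)}
  {f} × {60, 61} = {(f,60), (f,61)}
  {f, g} × {60} = {(f,60), (g,60)}
  {f, h} × {60} = {(f,60), (h,60)}
  {f} × {59, 60, 61} = {(f,59), (f,60), (f,61)}
  {f, g, h} × {59} = {(f,59), (g,59), (h,59)}
  {f, g, h} × {60} = {(f,60), (g,60), (h,60)}
  {f, g} × {59, 60} = {(f,59), (f,60), (g,59), (g,60)}
  {f, h} × {59, 60} = {(f,59), (f,60), (h,59), (h,60)}
  {f, g} × {60, 61} = {(f,60), (f,61), (g,60), (g,61)}
  {f, h} × {60, 61} = {(f,60), (f,61), (h,60), (h,61)}
  {f, g} × {59, 60, 61} = {(f,59), (f,60), (f,61), (g,59), (g,60), (g,61)}
  {f, h} × {59, 60, 61} = {(f,59), (f,60), (f,61), (h,59), (h,60), (h,61)}
  {f, g, h} × {59, 60} = {(f,59), (f,60), (g,59), (g,60), (h,59), (h,60)}
  {f, g, h} × {60, 61} = {(f,60), (f,61), (g,60), (g,61), (h,60), (h,61)}
  {f, g, h} × {59, 60, 61} = {(f,59), (f,60), (f,61), (g,59), (g,60), (g,61), (h,59), (h,60), (h,61)}
These 21 distinct sets form the basis B.
Close under arbitrary unions to get τ_{X×Y}; counting gives |τ_{X×Y}| = 70.


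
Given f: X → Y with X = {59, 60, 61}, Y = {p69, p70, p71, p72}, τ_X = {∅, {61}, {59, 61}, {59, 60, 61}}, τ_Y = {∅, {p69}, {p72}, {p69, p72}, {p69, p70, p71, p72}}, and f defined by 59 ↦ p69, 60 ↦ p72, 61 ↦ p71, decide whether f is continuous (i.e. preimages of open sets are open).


f is NOT continuous.

Compute f^{-1}(U) for each U ∈ τ_Y:
  U = ∅: f^{-1}(U) = ∅ ∈ τ_X ✓.
  U = {p69}: f^{-1}(U) = {59} ∉ τ_X ✗.
  U = {p72}: f^{-1}(U) = {60} ∉ τ_X ✗.
  U = {p69, p72}: f^{-1}(U) = {59, 60} ∉ τ_X ✗.
  U = {p69, p70, p71, p72}: f^{-1}(U) = {59, 60, 61} ∈ τ_X ✓.
Found U = {p69} with f^{-1}(U) = {59} not in τ_X. Therefore f is NOT continuous.


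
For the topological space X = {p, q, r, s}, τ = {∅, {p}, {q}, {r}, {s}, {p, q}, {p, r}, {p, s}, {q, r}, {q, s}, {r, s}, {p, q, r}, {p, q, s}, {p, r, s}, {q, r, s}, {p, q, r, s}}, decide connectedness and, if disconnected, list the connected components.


(X, τ) is disconnected; components = [{p}, {q}, {r}, {s}].

Find clopen sets (U ∈ τ with X ∖ U ∈ τ):
  U = ∅, X ∖ U = {p, q, r, s} — both open, so U is clopen.
  U = {p}, X ∖ U = {q, r, s} — both open, so U is clopen.
  U = {q}, X ∖ U = {p, r, s} — both open, so U is clopen.
  U = {r}, X ∖ U = {p, q, s} — both open, so U is clopen.
  U = {s}, X ∖ U = {p, q, r} — both open, so U is clopen.
  U = {p, q}, X ∖ U = {r, s} — both open, so U is clopen.
  U = {p, r}, X ∖ U = {q, s} — both open, so U is clopen.
  U = {p, s}, X ∖ U = {q, r} — both open, so U is clopen.
  U = {q, r}, X ∖ U = {p, s} — both open, so U is clopen.
  U = {q, s}, X ∖ U = {p, r} — both open, so U is clopen.
  U = {r, s}, X ∖ U = {p, q} — both open, so U is clopen.
  U = {p, q, r}, X ∖ U = {s} — both open, so U is clopen.
  U = {p, q, s}, X ∖ U = {r} — both open, so U is clopen.
  U = {p, r, s}, X ∖ U = {q} — both open, so U is clopen.
  U = {q, r, s}, X ∖ U = {p} — both open, so U is clopen.
  U = {p, q, r, s}, X ∖ U = ∅ — both open, so U is clopen.
Nontrivial clopen(s) exist: e.g. {q}. So (X, τ) is disconnected.
Compute connected components by grouping points that agree on all clopens:
  component: {p}
  component: {q}
  component: {r}
  component: {s}
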